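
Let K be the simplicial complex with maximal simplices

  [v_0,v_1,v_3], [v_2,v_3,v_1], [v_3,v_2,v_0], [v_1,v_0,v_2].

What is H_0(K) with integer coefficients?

H_0 = Z.

Fix the vertex order v_0 < v_1 < v_2 < v_3 and write every simplex with vertices in increasing order. Then dim K = 2 and the simplices of K are:

  0-simplices (4): [v_0], [v_1], [v_2], [v_3]
  1-simplices (6): [v_0,v_1], [v_0,v_2], [v_0,v_3], [v_1,v_2], [v_1,v_3], [v_2,v_3]
  2-simplices (4): [v_0,v_1,v_2], [v_0,v_1,v_3], [v_0,v_2,v_3], [v_1,v_2,v_3]

Hence C_0 ≅ Z^4, C_1 ≅ Z^6, C_2 ≅ Z^4.

Boundary ∂_1: C_1 → C_0 maps an edge to its endpoints' difference, ∂[p,q] = q − p.
This gives a 4×6 integer matrix of rank 3; reducing to Smith normal form yields diagonal entries (1,1,1).

∂_2: C_2 → C_1 sends each 2-simplex [p,q,r] to [q,r] − [p,r] + [p,q]. For instance
  ∂[v_0,v_1,v_2] = [v_1,v_2] − [v_0,v_2] + [v_0,v_1],
  ∂[v_1,v_2,v_3] = [v_2,v_3] − [v_1,v_3] + [v_1,v_2].
This gives a 6×4 integer matrix of rank 3; reducing to Smith normal form yields diagonal entries (1,1,1).

Now H_k = ker ∂_k / im ∂_{k+1}, so:

  H_0: rank C_0 − rank ∂_1 = 4 − 3 = 1, and the invariant factors of ∂_1 are all 1, so H_0 = Z.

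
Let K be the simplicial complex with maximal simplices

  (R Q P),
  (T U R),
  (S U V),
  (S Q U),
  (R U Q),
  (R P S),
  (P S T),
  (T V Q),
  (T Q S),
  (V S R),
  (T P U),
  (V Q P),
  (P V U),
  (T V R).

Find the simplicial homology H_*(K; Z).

Fix the vertex order P < Q < R < S < T < U < V and write every simplex with vertices in increasing order. Then dim K = 2 and the simplices of K are:

  0-simplices (7): P, Q, R, S, T, U, V
  1-simplices (21): PQ, PR, PS, PT, PU, PV, QR, QS, QT, QU, QV, RS, RT, RU, RV, ST, SU, SV, TU, TV, UV
  2-simplices (14): PQR, PQV, PRS, PST, PTU, PUV, QRU, QST, QSU, QTV, RSV, RTU, RTV, SUV

Hence C_0 ≅ Z^7, C_1 ≅ Z^21, C_2 ≅ Z^14.

Boundary ∂_1: C_1 → C_0 sends each edge [p,q] (with p < q) to q − p. For instance
  ∂RT = T − R.
This gives a 7×21 integer matrix of rank 6; reducing to Smith normal form yields diagonal entries (1,1,1,1,1,1).

∂_2: C_2 → C_1 maps a triangle to the signed sum of its edges. For instance
  ∂SUV = UV − SV + SU,
  ∂RSV = SV − RV + RS.
The resulting 21×14 matrix has rank 13, and its Smith normal form has invariant factors (1,1,1,1,1,1,1,1,1,1,1,1,1).

Now H_k = ker ∂_k / im ∂_{k+1}, so:

  H_0: rank C_0 − rank ∂_1 = 7 − 6 = 1, and the invariant factors of ∂_1 are all 1, so H_0 = Z.
  H_1: rank ker ∂_1 − rank ∂_2 = (21 − 6) − 13 = 2, and the invariant factors of ∂_2 are all 1, so H_1 = Z^2.
  H_2: rank ker ∂_2 − rank ∂_3 = (14 − 13) − 0 = 1, and there is no ∂_3, so H_2 = Z.

As a check, the Euler characteristic is 7 − 21 + 14 = 0, which agrees with 1 − 2 + 1 = 0.

H_0 = Z,  H_1 = Z^2,  H_2 = Z.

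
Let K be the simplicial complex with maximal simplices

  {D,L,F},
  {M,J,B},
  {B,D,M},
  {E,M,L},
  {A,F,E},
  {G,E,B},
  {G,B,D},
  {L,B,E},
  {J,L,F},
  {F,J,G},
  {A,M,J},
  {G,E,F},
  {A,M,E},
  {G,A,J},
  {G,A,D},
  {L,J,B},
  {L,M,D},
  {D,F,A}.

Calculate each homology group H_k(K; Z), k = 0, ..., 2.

Fix the vertex order A < B < D < E < F < G < J < L < M and write every simplex with vertices in increasing order. Then dim K = 2 and the simplices of K are:

  0-simplices (9): A, B, D, E, F, G, J, L, M
  1-simplices (27): AD, AE, AF, AG, AJ, AM, BD, BE, BG, BJ, BL, BM, DF, DG, DL, DM, EF, EG, EL, EM, FG, FJ, FL, GJ, JL, JM, LM
  2-simplices (18): ADF, ADG, AEF, AEM, AGJ, AJM, BDG, BDM, BEG, BEL, BJL, BJM, DFL, DLM, EFG, ELM, FGJ, FJL

giving chain groups C_0 ≅ Z^9, C_1 ≅ Z^27, C_2 ≅ Z^18.

Boundary ∂_1: C_1 → C_0 sends each edge [p,q] (with p < q) to q − p. For instance
  ∂FG = G − F.
The 9×27 boundary matrix has rank 8 and Smith normal form diag(1,1,1,1,1,1,1,1).

The boundary map ∂_2: C_2 → C_1 acts by ∂[p,q,r] = [q,r] − [p,r] + [p,q]. For instance
  ∂BJL = JL − BL + BJ,
  ∂AJM = JM − AM + AJ.
As a 27×18 matrix over Z this has rank 18, with invariant factors (1,1,1,1,1,1,1,1,1,1,1,1,1,1,1,1,1,2).

From H_k ≅ ker(∂_k) / im(∂_{k+1}) we obtain:

  H_0: rank C_0 − rank ∂_1 = 9 − 8 = 1, and the invariant factors of ∂_1 are all 1, so H_0 = Z.
  H_1: rank ker ∂_1 − rank ∂_2 = (27 − 8) − 18 = 1, and ∂_2 has invariant factor 2 > 1, so H_1 = Z ⊕ Z_2.
  H_2: rank ker ∂_2 − rank ∂_3 = (18 − 18) − 0 = 0, and there is no ∂_3, so H_2 = 0.

H_0 ≅ Z,  H_1 ≅ Z ⊕ Z_2,  H_2 = 0.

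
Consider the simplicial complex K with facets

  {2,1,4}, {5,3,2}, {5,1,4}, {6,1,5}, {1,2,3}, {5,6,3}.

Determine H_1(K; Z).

H_1 ≅ Z.

We work with the vertex ordering 1 < 2 < 3 < 4 < 5 < 6. The simplices of K, each written with vertices in increasing order, are:

  0-simplices (6): [1], [2], [3], [4], [5], [6]
  1-simplices (12): [1,2], [1,3], [1,4], [1,5], [1,6], [2,3], [2,4], [2,5], [3,5], [3,6], [4,5], [5,6]
  2-simplices (6): [1,2,3], [1,2,4], [1,4,5], [1,5,6], [2,3,5], [3,5,6]

so the chain groups are C_0 ≅ Z^6, C_1 ≅ Z^12, C_2 ≅ Z^6.

∂_1: C_1 → C_0 sends each edge [p,q] (with p < q) to q − p. For instance
  ∂[2,4] = [4] − [2].
The 6×12 boundary matrix has rank 5 and Smith normal form diag(1,1,1,1,1).

The boundary map ∂_2: C_2 → C_1 acts by ∂[p,q,r] = [q,r] − [p,r] + [p,q]. For instance
  ∂[1,5,6] = [5,6] − [1,6] + [1,5],
  ∂[1,4,5] = [4,5] − [1,5] + [1,4].
The 12×6 boundary matrix has rank 6 and Smith normal form diag(1,1,1,1,1,1).

Computing H_k = (kernel of ∂_k) / (image of ∂_{k+1}):

  H_1: rank ker ∂_1 − rank ∂_2 = (12 − 5) − 6 = 1, and the invariant factors of ∂_2 are all 1, so H_1 = Z.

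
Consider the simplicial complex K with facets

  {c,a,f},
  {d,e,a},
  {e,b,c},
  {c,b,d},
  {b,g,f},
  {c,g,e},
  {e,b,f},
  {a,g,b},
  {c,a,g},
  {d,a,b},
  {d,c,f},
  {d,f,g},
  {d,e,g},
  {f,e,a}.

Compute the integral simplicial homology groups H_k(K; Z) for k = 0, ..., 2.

H_0 = Z,  H_1 = Z^2,  H_2 = Z.

K has 7 vertices, 21 edges, 14 triangles.
rank ∂_0 = 0, rank ∂_1 = 6 ⇒ b_0 = 7 − 0 − 6 = 1; all invariant factors of ∂_1 are 1 so no torsion. So H_0 ≅ Z.
rank ∂_1 = 6, rank ∂_2 = 13 ⇒ b_1 = 21 − 6 − 13 = 2; all invariant factors of ∂_2 are 1 so no torsion. So H_1 ≅ Z^2.
rank ∂_2 = 13, rank ∂_3 = 0 ⇒ b_2 = 14 − 13 − 0 = 1. So H_2 ≅ Z.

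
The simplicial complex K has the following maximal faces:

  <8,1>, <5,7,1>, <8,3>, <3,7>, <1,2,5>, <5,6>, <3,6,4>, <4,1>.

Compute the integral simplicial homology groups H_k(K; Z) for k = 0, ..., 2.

H_0 ≅ Z,  H_1 ≅ Z^3,  H_2 = 0.

We work with the vertex ordering 1 < 2 < 3 < 4 < 5 < 6 < 7 < 8. The simplices of K, each written with vertices in increasing order, are:

  0-simplices (8): [1], [2], [3], [4], [5], [6], [7], [8]
  1-simplices (13): [1,2], [1,4], [1,5], [1,7], [1,8], [2,5], [3,4], [3,6], [3,7], [3,8], [4,6], [5,6], [5,7]
  2-simplices (3): [1,2,5], [1,5,7], [3,4,6]

so the chain groups are C_0 ≅ Z^8, C_1 ≅ Z^13, C_2 ≅ Z^3.

Boundary ∂_1: C_1 → C_0 sends each edge [p,q] (with p < q) to q − p.
The resulting 8×13 matrix has rank 7, and its Smith normal form has invariant factors (1,1,1,1,1,1,1).

Boundary ∂_2: C_2 → C_1 maps a triangle to the signed sum of its edges. For instance
  ∂[3,4,6] = [4,6] − [3,6] + [3,4],
  ∂[1,2,5] = [2,5] − [1,5] + [1,2].
As a 13×3 matrix over Z this has rank 3, with invariant factors (1,1,1).

From H_k ≅ ker(∂_k) / im(∂_{k+1}) we obtain:

  H_0: rank C_0 − rank ∂_1 = 8 − 7 = 1, and the invariant factors of ∂_1 are all 1, so H_0 ≅ Z.
  H_1: rank ker ∂_1 − rank ∂_2 = (13 − 7) − 3 = 3, and the invariant factors of ∂_2 are all 1, so H_1 ≅ Z^3.
  H_2: rank ker ∂_2 − rank ∂_3 = (3 − 3) − 0 = 0, and there is no ∂_3, so H_2 ≅ 0.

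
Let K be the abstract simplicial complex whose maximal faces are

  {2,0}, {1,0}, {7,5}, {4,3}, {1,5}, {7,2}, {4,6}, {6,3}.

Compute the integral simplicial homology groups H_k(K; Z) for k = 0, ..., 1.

H_0 = Z^2,  H_1 = Z^2.

Fix the vertex order 0 < 1 < 2 < 3 < 4 < 5 < 6 < 7 and write every simplex with vertices in increasing order. Then dim K = 1 and the simplices of K are:

  0-simplices (8): [0], [1], [2], [3], [4], [5], [6], [7]
  1-simplices (8): [0,1], [0,2], [1,5], [2,7], [3,4], [3,6], [4,6], [5,7]

so the chain groups are C_0 ≅ Z^8, C_1 ≅ Z^8.

Boundary ∂_1: C_1 → C_0 maps an edge to its endpoints' difference, ∂[p,q] = q − p.
The 8×8 boundary matrix has rank 6 and Smith normal form diag(1,1,1,1,1,1).

From H_k ≅ ker(∂_k) / im(∂_{k+1}) we obtain:

  H_0: rank C_0 − rank ∂_1 = 8 − 6 = 2, and the invariant factors of ∂_1 are all 1, so H_0 ≅ Z^2.
  H_1: rank ker ∂_1 − rank ∂_2 = (8 − 6) − 0 = 2, and there is no ∂_2, so H_1 ≅ Z^2.

As a check, the Euler characteristic is 8 − 8 = 0, which agrees with 2 − 2 = 0.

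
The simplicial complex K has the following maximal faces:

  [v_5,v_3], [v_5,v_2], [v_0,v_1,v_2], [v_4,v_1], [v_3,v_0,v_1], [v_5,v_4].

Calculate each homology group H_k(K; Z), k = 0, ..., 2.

H_0 = Z,  H_1 = Z^2,  H_2 = 0.

We work with the vertex ordering v_0 < v_1 < v_2 < v_3 < v_4 < v_5. The simplices of K, each written with vertices in increasing order, are:

  0-simplices (6): [v_0], [v_1], [v_2], [v_3], [v_4], [v_5]
  1-simplices (9): [v_0,v_1], [v_0,v_2], [v_0,v_3], [v_1,v_2], [v_1,v_3], [v_1,v_4], [v_2,v_5], [v_3,v_5], [v_4,v_5]
  2-simplices (2): [v_0,v_1,v_2], [v_0,v_1,v_3]

so the chain groups are C_0 ≅ Z^6, C_1 ≅ Z^9, C_2 ≅ Z^2.

∂_1: C_1 → C_0 sends each edge [p,q] (with p < q) to q − p. For instance
  ∂[v_3,v_5] = [v_5] − [v_3].
The resulting 6×9 matrix has rank 5, and its Smith normal form has invariant factors (1,1,1,1,1).

The boundary map ∂_2: C_2 → C_1 maps a triangle to the signed sum of its edges. For instance
  ∂[v_0,v_1,v_3] = [v_1,v_3] − [v_0,v_3] + [v_0,v_1],
  ∂[v_0,v_1,v_2] = [v_1,v_2] − [v_0,v_2] + [v_0,v_1].
The resulting 9×2 matrix has rank 2, and its Smith normal form has invariant factors (1,1).

Reading off H_k = ker ∂_k / im ∂_{k+1}:

  H_0: rank C_0 − rank ∂_1 = 6 − 5 = 1, and the invariant factors of ∂_1 are all 1, so H_0 ≅ Z.
  H_1: rank ker ∂_1 − rank ∂_2 = (9 − 5) − 2 = 2, and the invariant factors of ∂_2 are all 1, so H_1 ≅ Z^2.
  H_2: rank ker ∂_2 − rank ∂_3 = (2 − 2) − 0 = 0, and there is no ∂_3, so H_2 ≅ 0.

As a check, the Euler characteristic is 6 − 9 + 2 = -1, which agrees with 1 − 2 + 0 = -1.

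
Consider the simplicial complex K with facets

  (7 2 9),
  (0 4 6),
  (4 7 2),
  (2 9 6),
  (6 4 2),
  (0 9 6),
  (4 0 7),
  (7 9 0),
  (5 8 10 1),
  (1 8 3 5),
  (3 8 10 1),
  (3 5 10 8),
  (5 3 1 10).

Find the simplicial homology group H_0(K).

Order the vertices as 0 < 1 < 2 < 3 < 4 < 5 < 6 < 7 < 8 < 9 < 10. Listing each simplex with vertices in this order, K has dimension 3 with simplices:

  0-simplices (11): [0], [1], [2], [3], [4], [5], [6], [7], [8], [9], [10]
  1-simplices (22): [0,4], [0,6], [0,7], [0,9], [1,3], [1,5], [1,8], [1,10], [2,4], [2,6], [2,7], [2,9], [3,5], [3,8], [3,10], [4,6], [4,7], [5,8], [5,10], [6,9], [7,9], [8,10]
  2-simplices (18): (18 of them)
  3-simplices (5): [1,3,5,8], [1,3,5,10], [1,3,8,10], [1,5,8,10], [3,5,8,10]

so the chain groups are C_0 ≅ Z^11, C_1 ≅ Z^22, C_2 ≅ Z^18, C_3 ≅ Z^5.

∂_1: C_1 → C_0 is given by ∂[p,q] = [q] − [p].
The 11×22 boundary matrix has rank 9 and Smith normal form diag(1,1,1,1,1,1,1,1,1).

∂_2: C_2 → C_1 maps a triangle to the signed sum of its edges. For instance
  ∂[1,3,5] = [3,5] − [1,5] + [1,3],
  ∂[2,4,7] = [4,7] − [2,7] + [2,4].
The resulting 22×18 matrix has rank 13, and its Smith normal form has invariant factors (1,1,1,1,1,1,1,1,1,1,1,1,1).

Boundary ∂_3: C_3 → C_2 sends each 3-simplex σ to the alternating sum Σ_i (−1)^i (σ with its i-th vertex removed). For instance
  ∂[1,5,8,10] = [5,8,10] − [1,8,10] + [1,5,10] − [1,5,8],
  ∂[1,3,5,8] = [3,5,8] − [1,5,8] + [1,3,8] − [1,3,5].
This gives a 18×5 integer matrix of rank 4; reducing to Smith normal form yields diagonal entries (1,1,1,1).

Reading off H_k = ker ∂_k / im ∂_{k+1}:

  H_0: rank C_0 − rank ∂_1 = 11 − 9 = 2, and the invariant factors of ∂_1 are all 1, so H_0 = Z^2.

(K is a triangulation of the disjoint union of the 3-sphere S^3 and the 2-sphere S^2.)

H_0 = Z^2.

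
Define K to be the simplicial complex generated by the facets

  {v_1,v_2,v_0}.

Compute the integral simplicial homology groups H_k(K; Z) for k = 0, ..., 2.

Order the vertices as v_0 < v_1 < v_2. Listing each simplex with vertices in this order, K has dimension 2 with simplices:

  0-simplices (3): [v_0], [v_1], [v_2]
  1-simplices (3): [v_0,v_1], [v_0,v_2], [v_1,v_2]
  2-simplices (1): [v_0,v_1,v_2]

giving chain groups C_0 ≅ Z^3, C_1 ≅ Z^3, C_2 ≅ Z^1.

∂_1: C_1 → C_0 maps an edge to its endpoints' difference, ∂[p,q] = q − p.
The resulting 3×3 matrix has rank 2, and its Smith normal form has invariant factors (1,1).

Boundary ∂_2: C_2 → C_1 acts by ∂[p,q,r] = [q,r] − [p,r] + [p,q]. For instance
  ∂[v_0,v_1,v_2] = [v_1,v_2] − [v_0,v_2] + [v_0,v_1].
This gives a 3×1 integer matrix of rank 1; reducing to Smith normal form yields diagonal entries (1).

Now H_k = ker ∂_k / im ∂_{k+1}, so:

  H_0: rank C_0 − rank ∂_1 = 3 − 2 = 1, and the invariant factors of ∂_1 are all 1, so H_0 = Z.
  H_1: rank ker ∂_1 − rank ∂_2 = (3 − 2) − 1 = 0, and the invariant factors of ∂_2 are all 1, so H_1 = 0.
  H_2: rank ker ∂_2 − rank ∂_3 = (1 − 1) − 0 = 0, and there is no ∂_3, so H_2 = 0.

H_0 ≅ Z,  H_1 = 0,  H_2 = 0.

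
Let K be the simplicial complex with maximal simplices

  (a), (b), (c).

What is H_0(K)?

Order the vertices as a < b < c. Listing each simplex with vertices in this order, K has dimension 0 with simplices:

  0-simplices (3): a, b, c

so the chain groups are C_0 ≅ Z^3.

Now H_k = ker ∂_k / im ∂_{k+1}, so:

  H_0: rank C_0 − rank ∂_1 = 3 − 0 = 3, and there is no ∂_1, so H_0 ≅ Z^3.

H_0 = Z^3.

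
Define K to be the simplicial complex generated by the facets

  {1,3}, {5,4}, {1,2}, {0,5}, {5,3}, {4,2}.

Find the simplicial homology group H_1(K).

K has 6 vertices, 6 edges.
rank ∂_1 = 5, rank ∂_2 = 0 ⇒ b_1 = 6 − 5 − 0 = 1. So H_1 ≅ Z.

H_1 ≅ Z.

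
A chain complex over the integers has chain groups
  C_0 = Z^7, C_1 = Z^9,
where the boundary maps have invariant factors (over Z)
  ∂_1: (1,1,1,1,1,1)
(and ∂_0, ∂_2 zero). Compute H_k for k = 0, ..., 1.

H_0: b_0 = 7 − 0 − 6 = 1; torsion from ∂_1 factors > 1: none. So H_0 ≅ Z.
H_1: b_1 = 9 − 6 − 0 = 3; torsion from ∂_2 factors > 1: none. So H_1 ≅ Z^3.

H_0 ≅ Z,  H_1 ≅ Z^3.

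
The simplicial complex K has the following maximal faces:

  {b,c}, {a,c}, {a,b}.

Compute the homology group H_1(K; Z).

Fix the vertex order a < b < c and write every simplex with vertices in increasing order. Then dim K = 1 and the simplices of K are:

  0-simplices (3): a, b, c
  1-simplices (3): ab, ac, bc

Hence C_0 ≅ Z^3, C_1 ≅ Z^3.

The boundary map ∂_1: C_1 → C_0 maps an edge to its endpoints' difference, ∂[p,q] = q − p. For instance
  ∂bc = c − b.
As a 3×3 matrix over Z this has rank 2, with invariant factors (1,1).

Now H_k = ker ∂_k / im ∂_{k+1}, so:

  H_1: rank ker ∂_1 − rank ∂_2 = (3 − 2) − 0 = 1, and there is no ∂_2, so H_1 = Z.

H_1 = Z.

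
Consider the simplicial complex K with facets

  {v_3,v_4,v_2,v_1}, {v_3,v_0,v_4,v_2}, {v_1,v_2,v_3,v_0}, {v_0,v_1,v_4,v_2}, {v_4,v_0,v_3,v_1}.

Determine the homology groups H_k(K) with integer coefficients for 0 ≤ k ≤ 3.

H_0 = Z,  H_1 = 0,  H_2 = 0,  H_3 = Z.

Fix the vertex order v_0 < v_1 < v_2 < v_3 < v_4 and write every simplex with vertices in increasing order. Then dim K = 3 and the simplices of K are:

  0-simplices (5): [v_0], [v_1], [v_2], [v_3], [v_4]
  1-simplices (10): [v_0,v_1], [v_0,v_2], [v_0,v_3], [v_0,v_4], [v_1,v_2], [v_1,v_3], [v_1,v_4], [v_2,v_3], [v_2,v_4], [v_3,v_4]
  2-simplices (10): [v_0,v_1,v_2], [v_0,v_1,v_3], [v_0,v_1,v_4], [v_0,v_2,v_3], [v_0,v_2,v_4], [v_0,v_3,v_4], [v_1,v_2,v_3], [v_1,v_2,v_4], [v_1,v_3,v_4], [v_2,v_3,v_4]
  3-simplices (5): [v_0,v_1,v_2,v_3], [v_0,v_1,v_2,v_4], [v_0,v_1,v_3,v_4], [v_0,v_2,v_3,v_4], [v_1,v_2,v_3,v_4]

giving chain groups C_0 ≅ Z^5, C_1 ≅ Z^10, C_2 ≅ Z^10, C_3 ≅ Z^5.

The boundary map ∂_1: C_1 → C_0 sends each edge [p,q] (with p < q) to q − p.
The 5×10 boundary matrix has rank 4 and Smith normal form diag(1,1,1,1).

The boundary map ∂_2: C_2 → C_1 sends each 2-simplex [p,q,r] to [q,r] − [p,r] + [p,q]. For instance
  ∂[v_2,v_3,v_4] = [v_3,v_4] − [v_2,v_4] + [v_2,v_3],
  ∂[v_0,v_2,v_4] = [v_2,v_4] − [v_0,v_4] + [v_0,v_2].
This gives a 10×10 integer matrix of rank 6; reducing to Smith normal form yields diagonal entries (1,1,1,1,1,1).

∂_3: C_3 → C_2 sends each 3-simplex σ to the alternating sum Σ_i (−1)^i (σ with its i-th vertex removed). For instance
  ∂[v_0,v_1,v_2,v_4] = [v_1,v_2,v_4] − [v_0,v_2,v_4] + [v_0,v_1,v_4] − [v_0,v_1,v_2],
  ∂[v_0,v_1,v_2,v_3] = [v_1,v_2,v_3] − [v_0,v_2,v_3] + [v_0,v_1,v_3] − [v_0,v_1,v_2].
The resulting 10×5 matrix has rank 4, and its Smith normal form has invariant factors (1,1,1,1).

Reading off H_k = ker ∂_k / im ∂_{k+1}:

  H_0: rank C_0 − rank ∂_1 = 5 − 4 = 1, and the invariant factors of ∂_1 are all 1, so H_0 = Z.
  H_1: rank ker ∂_1 − rank ∂_2 = (10 − 4) − 6 = 0, and the invariant factors of ∂_2 are all 1, so H_1 = 0.
  H_2: rank ker ∂_2 − rank ∂_3 = (10 − 6) − 4 = 0, and the invariant factors of ∂_3 are all 1, so H_2 = 0.
  H_3: rank ker ∂_3 − rank ∂_4 = (5 − 4) − 0 = 1, and there is no ∂_4, so H_3 = Z.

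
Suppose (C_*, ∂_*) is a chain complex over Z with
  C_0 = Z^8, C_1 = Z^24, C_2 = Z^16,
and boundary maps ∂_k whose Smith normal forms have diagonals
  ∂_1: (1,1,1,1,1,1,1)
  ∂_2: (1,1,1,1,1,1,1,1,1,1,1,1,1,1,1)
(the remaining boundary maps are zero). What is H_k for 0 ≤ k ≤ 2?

H_0 ≅ Z,  H_1 ≅ Z^2,  H_2 ≅ Z.

H_0: b_0 = 8 − 0 − 7 = 1; torsion from ∂_1 factors > 1: none. So H_0 ≅ Z.
H_1: b_1 = 24 − 7 − 15 = 2; torsion from ∂_2 factors > 1: none. So H_1 ≅ Z^2.
H_2: b_2 = 16 − 15 − 0 = 1; torsion from ∂_3 factors > 1: none. So H_2 ≅ Z.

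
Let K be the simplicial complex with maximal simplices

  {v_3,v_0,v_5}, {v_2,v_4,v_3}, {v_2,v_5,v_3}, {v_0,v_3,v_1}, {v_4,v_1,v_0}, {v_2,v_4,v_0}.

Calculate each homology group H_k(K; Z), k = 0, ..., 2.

We work with the vertex ordering v_0 < v_1 < v_2 < v_3 < v_4 < v_5. The simplices of K, each written with vertices in increasing order, are:

  0-simplices (6): [v_0], [v_1], [v_2], [v_3], [v_4], [v_5]
  1-simplices (12): [v_0,v_1], [v_0,v_2], [v_0,v_3], [v_0,v_4], [v_0,v_5], [v_1,v_3], [v_1,v_4], [v_2,v_3], [v_2,v_4], [v_2,v_5], [v_3,v_4], [v_3,v_5]
  2-simplices (6): [v_0,v_1,v_3], [v_0,v_1,v_4], [v_0,v_2,v_4], [v_0,v_3,v_5], [v_2,v_3,v_4], [v_2,v_3,v_5]

giving chain groups C_0 ≅ Z^6, C_1 ≅ Z^12, C_2 ≅ Z^6.

∂_1: C_1 → C_0 sends each edge [p,q] (with p < q) to q − p.
As a 6×12 matrix over Z this has rank 5, with invariant factors (1,1,1,1,1).

Boundary ∂_2: C_2 → C_1 sends each 2-simplex [p,q,r] to [q,r] − [p,r] + [p,q]. For instance
  ∂[v_0,v_1,v_4] = [v_1,v_4] − [v_0,v_4] + [v_0,v_1],
  ∂[v_0,v_2,v_4] = [v_2,v_4] − [v_0,v_4] + [v_0,v_2].
The 12×6 boundary matrix has rank 6 and Smith normal form diag(1,1,1,1,1,1).

Now H_k = ker ∂_k / im ∂_{k+1}, so:

  H_0: rank C_0 − rank ∂_1 = 6 − 5 = 1, and the invariant factors of ∂_1 are all 1, so H_0 = Z.
  H_1: rank ker ∂_1 − rank ∂_2 = (12 − 5) − 6 = 1, and the invariant factors of ∂_2 are all 1, so H_1 = Z.
  H_2: rank ker ∂_2 − rank ∂_3 = (6 − 6) − 0 = 0, and there is no ∂_3, so H_2 = 0.

As a check, the Euler characteristic is 6 − 12 + 6 = 0, which agrees with 1 − 1 + 0 = 0.
(K is a triangulation of the cylinder S^1 x I.)

H_0 ≅ Z,  H_1 ≅ Z,  H_2 = 0.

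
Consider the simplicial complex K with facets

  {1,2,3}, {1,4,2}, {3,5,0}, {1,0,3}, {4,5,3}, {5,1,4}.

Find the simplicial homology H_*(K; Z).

Fix the vertex order 0 < 1 < 2 < 3 < 4 < 5 and write every simplex with vertices in increasing order. Then dim K = 2 and the simplices of K are:

  0-simplices (6): [0], [1], [2], [3], [4], [5]
  1-simplices (12): [0,1], [0,3], [0,5], [1,2], [1,3], [1,4], [1,5], [2,3], [2,4], [3,4], [3,5], [4,5]
  2-simplices (6): [0,1,3], [0,3,5], [1,2,3], [1,2,4], [1,4,5], [3,4,5]

giving chain groups C_0 ≅ Z^6, C_1 ≅ Z^12, C_2 ≅ Z^6.

∂_1: C_1 → C_0 maps an edge to its endpoints' difference, ∂[p,q] = q − p.
The 6×12 boundary matrix has rank 5 and Smith normal form diag(1,1,1,1,1).

The boundary map ∂_2: C_2 → C_1 maps a triangle to the signed sum of its edges. For instance
  ∂[0,3,5] = [3,5] − [0,5] + [0,3],
  ∂[1,2,3] = [2,3] − [1,3] + [1,2].
The 12×6 boundary matrix has rank 6 and Smith normal form diag(1,1,1,1,1,1).

Computing H_k = (kernel of ∂_k) / (image of ∂_{k+1}):

  H_0: rank C_0 − rank ∂_1 = 6 − 5 = 1, and the invariant factors of ∂_1 are all 1, so H_0 = Z.
  H_1: rank ker ∂_1 − rank ∂_2 = (12 − 5) − 6 = 1, and the invariant factors of ∂_2 are all 1, so H_1 = Z.
  H_2: rank ker ∂_2 − rank ∂_3 = (6 − 6) − 0 = 0, and there is no ∂_3, so H_2 = 0.

As a check, the Euler characteristic is 6 − 12 + 6 = 0, which agrees with 1 − 1 + 0 = 0.

H_0 = Z,  H_1 = Z,  H_2 = 0.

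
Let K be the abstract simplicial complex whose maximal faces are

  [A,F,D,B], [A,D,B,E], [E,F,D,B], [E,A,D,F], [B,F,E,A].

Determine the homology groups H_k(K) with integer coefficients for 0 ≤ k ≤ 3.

Order the vertices as A < B < D < E < F. Listing each simplex with vertices in this order, K has dimension 3 with simplices:

  0-simplices (5): A, B, D, E, F
  1-simplices (10): AB, AD, AE, AF, BD, BE, BF, DE, DF, EF
  2-simplices (10): ABD, ABE, ABF, ADE, ADF, AEF, BDE, BDF, BEF, DEF
  3-simplices (5): ABDE, ABDF, ABEF, ADEF, BDEF

giving chain groups C_0 ≅ Z^5, C_1 ≅ Z^10, C_2 ≅ Z^10, C_3 ≅ Z^5.

Boundary ∂_1: C_1 → C_0 maps an edge to its endpoints' difference, ∂[p,q] = q − p. For instance
  ∂EF = F − E.
This gives a 5×10 integer matrix of rank 4; reducing to Smith normal form yields diagonal entries (1,1,1,1).

Boundary ∂_2: C_2 → C_1 maps a triangle to the signed sum of its edges. For instance
  ∂ADE = DE − AE + AD,
  ∂AEF = EF − AF + AE.
The resulting 10×10 matrix has rank 6, and its Smith normal form has invariant factors (1,1,1,1,1,1).

Boundary ∂_3: C_3 → C_2 sends each 3-simplex σ to the alternating sum Σ_i (−1)^i (σ with its i-th vertex removed). For instance
  ∂BDEF = DEF − BEF + BDF − BDE,
  ∂ADEF = DEF − AEF + ADF − ADE.
The 10×5 boundary matrix has rank 4 and Smith normal form diag(1,1,1,1).

From H_k ≅ ker(∂_k) / im(∂_{k+1}) we obtain:

  H_0: rank C_0 − rank ∂_1 = 5 − 4 = 1, and the invariant factors of ∂_1 are all 1, so H_0 = Z.
  H_1: rank ker ∂_1 − rank ∂_2 = (10 − 4) − 6 = 0, and the invariant factors of ∂_2 are all 1, so H_1 = 0.
  H_2: rank ker ∂_2 − rank ∂_3 = (10 − 6) − 4 = 0, and the invariant factors of ∂_3 are all 1, so H_2 = 0.
  H_3: rank ker ∂_3 − rank ∂_4 = (5 − 4) − 0 = 1, and there is no ∂_4, so H_3 = Z.

(K is a triangulation of the 3-sphere S^3.)

H_0 ≅ Z,  H_1 = 0,  H_2 = 0,  H_3 ≅ Z.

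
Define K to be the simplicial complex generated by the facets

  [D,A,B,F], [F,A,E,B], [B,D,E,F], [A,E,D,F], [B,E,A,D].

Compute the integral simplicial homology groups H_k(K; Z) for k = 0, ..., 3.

K has 5 vertices, 10 edges, 10 triangles, 5 3-simplices.
rank ∂_0 = 0, rank ∂_1 = 4 ⇒ b_0 = 5 − 0 − 4 = 1; all invariant factors of ∂_1 are 1 so no torsion. So H_0 ≅ Z.
rank ∂_1 = 4, rank ∂_2 = 6 ⇒ b_1 = 10 − 4 − 6 = 0; all invariant factors of ∂_2 are 1 so no torsion. So H_1 ≅ 0.
rank ∂_2 = 6, rank ∂_3 = 4 ⇒ b_2 = 10 − 6 − 4 = 0; all invariant factors of ∂_3 are 1 so no torsion. So H_2 ≅ 0.
rank ∂_3 = 4, rank ∂_4 = 0 ⇒ b_3 = 5 − 4 − 0 = 1. So H_3 ≅ Z.

H_0 = Z,  H_1 = 0,  H_2 = 0,  H_3 = Z.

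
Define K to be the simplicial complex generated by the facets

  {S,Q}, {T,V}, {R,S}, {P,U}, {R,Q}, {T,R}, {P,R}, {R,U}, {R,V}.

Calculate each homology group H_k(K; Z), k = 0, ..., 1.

H_0 ≅ Z,  H_1 ≅ Z^3.

K has 7 vertices, 9 edges.
rank ∂_0 = 0, rank ∂_1 = 6 ⇒ b_0 = 7 − 0 − 6 = 1; all invariant factors of ∂_1 are 1 so no torsion. So H_0 = Z.
rank ∂_1 = 6, rank ∂_2 = 0 ⇒ b_1 = 9 − 6 − 0 = 3. So H_1 = Z^3.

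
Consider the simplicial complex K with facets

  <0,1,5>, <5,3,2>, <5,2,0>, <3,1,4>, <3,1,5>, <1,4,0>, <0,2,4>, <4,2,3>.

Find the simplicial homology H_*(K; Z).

H_0 = Z,  H_1 = 0,  H_2 = Z.

K has 6 vertices, 12 edges, 8 triangles.
rank ∂_0 = 0, rank ∂_1 = 5 ⇒ b_0 = 6 − 0 − 5 = 1; all invariant factors of ∂_1 are 1 so no torsion. So H_0 = Z.
rank ∂_1 = 5, rank ∂_2 = 7 ⇒ b_1 = 12 − 5 − 7 = 0; all invariant factors of ∂_2 are 1 so no torsion. So H_1 = 0.
rank ∂_2 = 7, rank ∂_3 = 0 ⇒ b_2 = 8 − 7 − 0 = 1. So H_2 = Z.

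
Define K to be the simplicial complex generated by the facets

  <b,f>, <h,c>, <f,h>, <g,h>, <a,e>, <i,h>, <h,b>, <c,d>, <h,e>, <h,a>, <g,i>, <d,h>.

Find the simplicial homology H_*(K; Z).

H_0 ≅ Z,  H_1 ≅ Z^4.

Order the vertices as a < b < c < d < e < f < g < h < i. Listing each simplex with vertices in this order, K has dimension 1 with simplices:

  0-simplices (9): a, b, c, d, e, f, g, h, i
  1-simplices (12): ae, ah, bf, bh, cd, ch, dh, eh, fh, gh, gi, hi

Hence C_0 ≅ Z^9, C_1 ≅ Z^12.

∂_1: C_1 → C_0 sends each edge [p,q] (with p < q) to q − p. For instance
  ∂fh = h − f.
The resulting 9×12 matrix has rank 8, and its Smith normal form has invariant factors (1,1,1,1,1,1,1,1).

Reading off H_k = ker ∂_k / im ∂_{k+1}:

  H_0: rank C_0 − rank ∂_1 = 9 − 8 = 1, and the invariant factors of ∂_1 are all 1, so H_0 ≅ Z.
  H_1: rank ker ∂_1 − rank ∂_2 = (12 − 8) − 0 = 4, and there is no ∂_2, so H_1 ≅ Z^4.

As a check, the Euler characteristic is 9 − 12 = -3, which agrees with 1 − 4 = -3.
(K is a triangulation of a wedge of 4 circles.)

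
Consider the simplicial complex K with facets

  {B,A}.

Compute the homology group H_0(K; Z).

K has 2 vertices, 1 edge.
rank ∂_0 = 0, rank ∂_1 = 1 ⇒ b_0 = 2 − 0 − 1 = 1; all invariant factors of ∂_1 are 1 so no torsion. So H_0 ≅ Z.

H_0 = Z.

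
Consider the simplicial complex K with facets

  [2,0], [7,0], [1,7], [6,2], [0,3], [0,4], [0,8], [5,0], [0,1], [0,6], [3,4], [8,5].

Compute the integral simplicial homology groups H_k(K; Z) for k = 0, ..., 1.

Order the vertices as 0 < 1 < 2 < 3 < 4 < 5 < 6 < 7 < 8. Listing each simplex with vertices in this order, K has dimension 1 with simplices:

  0-simplices (9): [0], [1], [2], [3], [4], [5], [6], [7], [8]
  1-simplices (12): [0,1], [0,2], [0,3], [0,4], [0,5], [0,6], [0,7], [0,8], [1,7], [2,6], [3,4], [5,8]

so the chain groups are C_0 ≅ Z^9, C_1 ≅ Z^12.

Boundary ∂_1: C_1 → C_0 is given by ∂[p,q] = [q] − [p].
This gives a 9×12 integer matrix of rank 8; reducing to Smith normal form yields diagonal entries (1,1,1,1,1,1,1,1).

Now H_k = ker ∂_k / im ∂_{k+1}, so:

  H_0: rank C_0 − rank ∂_1 = 9 − 8 = 1, and the invariant factors of ∂_1 are all 1, so H_0 ≅ Z.
  H_1: rank ker ∂_1 − rank ∂_2 = (12 − 8) − 0 = 4, and there is no ∂_2, so H_1 ≅ Z^4.

(K is a triangulation of a wedge of 4 circles.)

H_0 ≅ Z,  H_1 ≅ Z^4.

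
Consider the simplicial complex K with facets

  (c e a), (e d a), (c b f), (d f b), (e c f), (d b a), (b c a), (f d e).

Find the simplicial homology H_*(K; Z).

Fix the vertex order a < b < c < d < e < f and write every simplex with vertices in increasing order. Then dim K = 2 and the simplices of K are:

  0-simplices (6): a, b, c, d, e, f
  1-simplices (12): ab, ac, ad, ae, bc, bd, bf, ce, cf, de, df, ef
  2-simplices (8): abc, abd, ace, ade, bcf, bdf, cef, def

giving chain groups C_0 ≅ Z^6, C_1 ≅ Z^12, C_2 ≅ Z^8.

The boundary map ∂_1: C_1 → C_0 maps an edge to its endpoints' difference, ∂[p,q] = q − p. For instance
  ∂bd = d − b.
This gives a 6×12 integer matrix of rank 5; reducing to Smith normal form yields diagonal entries (1,1,1,1,1).

The boundary map ∂_2: C_2 → C_1 maps a triangle to the signed sum of its edges. For instance
  ∂bdf = df − bf + bd,
  ∂abc = bc − ac + ab.
As a 12×8 matrix over Z this has rank 7, with invariant factors (1,1,1,1,1,1,1).

Computing H_k = (kernel of ∂_k) / (image of ∂_{k+1}):

  H_0: rank C_0 − rank ∂_1 = 6 − 5 = 1, and the invariant factors of ∂_1 are all 1, so H_0 ≅ Z.
  H_1: rank ker ∂_1 − rank ∂_2 = (12 − 5) − 7 = 0, and the invariant factors of ∂_2 are all 1, so H_1 ≅ 0.
  H_2: rank ker ∂_2 − rank ∂_3 = (8 − 7) − 0 = 1, and there is no ∂_3, so H_2 ≅ Z.

H_0 = Z,  H_1 = 0,  H_2 = Z.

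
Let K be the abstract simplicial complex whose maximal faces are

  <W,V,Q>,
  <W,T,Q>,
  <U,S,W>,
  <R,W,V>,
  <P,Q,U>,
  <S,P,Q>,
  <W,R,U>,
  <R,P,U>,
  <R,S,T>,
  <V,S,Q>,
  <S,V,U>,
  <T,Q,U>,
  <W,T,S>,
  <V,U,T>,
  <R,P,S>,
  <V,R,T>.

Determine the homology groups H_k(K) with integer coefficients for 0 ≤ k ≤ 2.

K has 8 vertices, 24 edges, 16 triangles.
rank ∂_0 = 0, rank ∂_1 = 7 ⇒ b_0 = 8 − 0 − 7 = 1; all invariant factors of ∂_1 are 1 so no torsion. So H_0 ≅ Z.
rank ∂_1 = 7, rank ∂_2 = 15 ⇒ b_1 = 24 − 7 − 15 = 2; all invariant factors of ∂_2 are 1 so no torsion. So H_1 ≅ Z^2.
rank ∂_2 = 15, rank ∂_3 = 0 ⇒ b_2 = 16 − 15 − 0 = 1. So H_2 ≅ Z.

H_0 ≅ Z,  H_1 ≅ Z^2,  H_2 ≅ Z.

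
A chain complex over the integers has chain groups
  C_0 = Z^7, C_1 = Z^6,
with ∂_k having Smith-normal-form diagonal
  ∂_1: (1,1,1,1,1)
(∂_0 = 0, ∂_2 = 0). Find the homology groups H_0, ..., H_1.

H_0: b_0 = 7 − 0 − 5 = 2; torsion from ∂_1 factors > 1: none. So H_0 = Z^2.
H_1: b_1 = 6 − 5 − 0 = 1; torsion from ∂_2 factors > 1: none. So H_1 = Z.

H_0 = Z^2,  H_1 = Z.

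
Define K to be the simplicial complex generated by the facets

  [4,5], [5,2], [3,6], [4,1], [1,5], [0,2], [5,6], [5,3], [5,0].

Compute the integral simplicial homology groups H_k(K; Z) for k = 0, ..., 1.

H_0 ≅ Z,  H_1 ≅ Z^3.

Fix the vertex order 0 < 1 < 2 < 3 < 4 < 5 < 6 and write every simplex with vertices in increasing order. Then dim K = 1 and the simplices of K are:

  0-simplices (7): [0], [1], [2], [3], [4], [5], [6]
  1-simplices (9): [0,2], [0,5], [1,4], [1,5], [2,5], [3,5], [3,6], [4,5], [5,6]

giving chain groups C_0 ≅ Z^7, C_1 ≅ Z^9.

The boundary map ∂_1: C_1 → C_0 is given by ∂[p,q] = [q] − [p]. For instance
  ∂[1,5] = [5] − [1].
This gives a 7×9 integer matrix of rank 6; reducing to Smith normal form yields diagonal entries (1,1,1,1,1,1).

Now H_k = ker ∂_k / im ∂_{k+1}, so:

  H_0: rank C_0 − rank ∂_1 = 7 − 6 = 1, and the invariant factors of ∂_1 are all 1, so H_0 ≅ Z.
  H_1: rank ker ∂_1 − rank ∂_2 = (9 − 6) − 0 = 3, and there is no ∂_2, so H_1 ≅ Z^3.

(K is a triangulation of a wedge of 3 circles.)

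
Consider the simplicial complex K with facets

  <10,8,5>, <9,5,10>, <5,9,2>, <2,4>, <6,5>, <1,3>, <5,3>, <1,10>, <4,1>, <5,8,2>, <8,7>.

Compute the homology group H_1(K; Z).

We work with the vertex ordering 1 < 2 < 3 < 4 < 5 < 6 < 7 < 8 < 9 < 10. The simplices of K, each written with vertices in increasing order, are:

  0-simplices (10): [1], [2], [3], [4], [5], [6], [7], [8], [9], [10]
  1-simplices (15): [1,3], [1,4], [1,10], [2,4], [2,5], [2,8], [2,9], [3,5], [5,6], [5,8], [5,9], [5,10], [7,8], [8,10], [9,10]
  2-simplices (4): [2,5,8], [2,5,9], [5,8,10], [5,9,10]

giving chain groups C_0 ≅ Z^10, C_1 ≅ Z^15, C_2 ≅ Z^4.

The boundary map ∂_1: C_1 → C_0 maps an edge to its endpoints' difference, ∂[p,q] = q − p. For instance
  ∂[2,8] = [8] − [2].
The resulting 10×15 matrix has rank 9, and its Smith normal form has invariant factors (1,1,1,1,1,1,1,1,1).

Boundary ∂_2: C_2 → C_1 maps a triangle to the signed sum of its edges. For instance
  ∂[5,8,10] = [8,10] − [5,10] + [5,8],
  ∂[5,9,10] = [9,10] − [5,10] + [5,9].
The 15×4 boundary matrix has rank 4 and Smith normal form diag(1,1,1,1).

Now H_k = ker ∂_k / im ∂_{k+1}, so:

  H_1: rank ker ∂_1 − rank ∂_2 = (15 − 9) − 4 = 2, and the invariant factors of ∂_2 are all 1, so H_1 = Z^2.

H_1 = Z^2.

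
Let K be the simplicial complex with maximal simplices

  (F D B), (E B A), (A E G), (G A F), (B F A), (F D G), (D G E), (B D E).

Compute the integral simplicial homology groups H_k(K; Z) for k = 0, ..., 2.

H_0 ≅ Z,  H_1 = 0,  H_2 ≅ Z.

We work with the vertex ordering A < B < D < E < F < G. The simplices of K, each written with vertices in increasing order, are:

  0-simplices (6): A, B, D, E, F, G
  1-simplices (12): AB, AE, AF, AG, BD, BE, BF, DE, DF, DG, EG, FG
  2-simplices (8): ABE, ABF, AEG, AFG, BDE, BDF, DEG, DFG

so the chain groups are C_0 ≅ Z^6, C_1 ≅ Z^12, C_2 ≅ Z^8.

The boundary map ∂_1: C_1 → C_0 maps an edge to its endpoints' difference, ∂[p,q] = q − p. For instance
  ∂AB = B − A.
As a 6×12 matrix over Z this has rank 5, with invariant factors (1,1,1,1,1).

∂_2: C_2 → C_1 acts by ∂[p,q,r] = [q,r] − [p,r] + [p,q]. For instance
  ∂AEG = EG − AG + AE,
  ∂BDF = DF − BF + BD.
The resulting 12×8 matrix has rank 7, and its Smith normal form has invariant factors (1,1,1,1,1,1,1).

From H_k ≅ ker(∂_k) / im(∂_{k+1}) we obtain:

  H_0: rank C_0 − rank ∂_1 = 6 − 5 = 1, and the invariant factors of ∂_1 are all 1, so H_0 ≅ Z.
  H_1: rank ker ∂_1 − rank ∂_2 = (12 − 5) − 7 = 0, and the invariant factors of ∂_2 are all 1, so H_1 ≅ 0.
  H_2: rank ker ∂_2 − rank ∂_3 = (8 − 7) − 0 = 1, and there is no ∂_3, so H_2 ≅ Z.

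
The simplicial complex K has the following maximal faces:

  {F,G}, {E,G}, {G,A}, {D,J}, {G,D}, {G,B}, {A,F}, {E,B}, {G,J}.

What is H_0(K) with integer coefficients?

We work with the vertex ordering A < B < D < E < F < G < J. The simplices of K, each written with vertices in increasing order, are:

  0-simplices (7): A, B, D, E, F, G, J
  1-simplices (9): AF, AG, BE, BG, DG, DJ, EG, FG, GJ

so the chain groups are C_0 ≅ Z^7, C_1 ≅ Z^9.

∂_1: C_1 → C_0 sends each edge [p,q] (with p < q) to q − p.
The resulting 7×9 matrix has rank 6, and its Smith normal form has invariant factors (1,1,1,1,1,1).

Reading off H_k = ker ∂_k / im ∂_{k+1}:

  H_0: rank C_0 − rank ∂_1 = 7 − 6 = 1, and the invariant factors of ∂_1 are all 1, so H_0 ≅ Z.

H_0 ≅ Z.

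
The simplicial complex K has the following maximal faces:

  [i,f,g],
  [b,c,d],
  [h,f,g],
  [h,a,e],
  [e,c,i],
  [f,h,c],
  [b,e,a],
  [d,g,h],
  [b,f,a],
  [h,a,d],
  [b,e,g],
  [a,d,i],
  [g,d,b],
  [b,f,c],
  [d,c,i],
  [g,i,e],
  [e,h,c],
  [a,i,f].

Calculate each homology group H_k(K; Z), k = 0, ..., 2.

H_0 ≅ Z,  H_1 ≅ Z^2,  H_2 ≅ Z.

We work with the vertex ordering a < b < c < d < e < f < g < h < i. The simplices of K, each written with vertices in increasing order, are:

  0-simplices (9): a, b, c, d, e, f, g, h, i
  1-simplices (27): ab, ad, ae, af, ah, ai, bc, bd, be, bf, bg, cd, ce, cf, ch, ci, dg, dh, di, eg, eh, ei, fg, fh, fi, gh, gi
  2-simplices (18): abe, abf, adh, adi, aeh, afi, bcd, bcf, bdg, beg, cdi, ceh, cei, cfh, dgh, egi, fgh, fgi

giving chain groups C_0 ≅ Z^9, C_1 ≅ Z^27, C_2 ≅ Z^18.

Boundary ∂_1: C_1 → C_0 sends each edge [p,q] (with p < q) to q − p. For instance
  ∂fg = g − f.
The 9×27 boundary matrix has rank 8 and Smith normal form diag(1,1,1,1,1,1,1,1).

Boundary ∂_2: C_2 → C_1 acts by ∂[p,q,r] = [q,r] − [p,r] + [p,q]. For instance
  ∂cfh = fh − ch + cf,
  ∂bdg = dg − bg + bd.
The 27×18 boundary matrix has rank 17 and Smith normal form diag(1,1,1,1,1,1,1,1,1,1,1,1,1,1,1,1,1).

Computing H_k = (kernel of ∂_k) / (image of ∂_{k+1}):

  H_0: rank C_0 − rank ∂_1 = 9 − 8 = 1, and the invariant factors of ∂_1 are all 1, so H_0 = Z.
  H_1: rank ker ∂_1 − rank ∂_2 = (27 − 8) − 17 = 2, and the invariant factors of ∂_2 are all 1, so H_1 = Z^2.
  H_2: rank ker ∂_2 − rank ∂_3 = (18 − 17) − 0 = 1, and there is no ∂_3, so H_2 = Z.

As a check, the Euler characteristic is 9 − 27 + 18 = 0, which agrees with 1 − 2 + 1 = 0.
(K is a triangulation of the torus T^2.)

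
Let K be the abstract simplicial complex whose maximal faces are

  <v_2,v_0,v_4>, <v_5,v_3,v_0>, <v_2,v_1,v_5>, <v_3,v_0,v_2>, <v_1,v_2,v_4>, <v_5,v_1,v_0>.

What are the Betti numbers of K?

b_0 = 1, b_1 = 1, b_2 = 0.

Take the total order v_0 < v_1 < v_2 < v_3 < v_4 < v_5 on the vertex set. Then K (dimension 2) consists of the simplices:

  0-simplices (6): [v_0], [v_1], [v_2], [v_3], [v_4], [v_5]
  1-simplices (12): [v_0,v_1], [v_0,v_2], [v_0,v_3], [v_0,v_4], [v_0,v_5], [v_1,v_2], [v_1,v_4], [v_1,v_5], [v_2,v_3], [v_2,v_4], [v_2,v_5], [v_3,v_5]
  2-simplices (6): [v_0,v_1,v_5], [v_0,v_2,v_3], [v_0,v_2,v_4], [v_0,v_3,v_5], [v_1,v_2,v_4], [v_1,v_2,v_5]

so the chain groups are C_0 ≅ Z^6, C_1 ≅ Z^12, C_2 ≅ Z^6.

∂_1: C_1 → C_0 maps an edge to its endpoints' difference, ∂[p,q] = q − p. For instance
  ∂[v_0,v_4] = [v_4] − [v_0].
This gives a 6×12 integer matrix of rank 5; reducing to Smith normal form yields diagonal entries (1,1,1,1,1).

Boundary ∂_2: C_2 → C_1 acts by ∂[p,q,r] = [q,r] − [p,r] + [p,q]. For instance
  ∂[v_0,v_3,v_5] = [v_3,v_5] − [v_0,v_5] + [v_0,v_3],
  ∂[v_1,v_2,v_4] = [v_2,v_4] − [v_1,v_4] + [v_1,v_2].
This gives a 12×6 integer matrix of rank 6; reducing to Smith normal form yields diagonal entries (1,1,1,1,1,1).

Now H_k = ker ∂_k / im ∂_{k+1}, so:

  H_0: rank C_0 − rank ∂_1 = 6 − 5 = 1, and the invariant factors of ∂_1 are all 1, so H_0 ≅ Z.
  H_1: rank ker ∂_1 − rank ∂_2 = (12 − 5) − 6 = 1, and the invariant factors of ∂_2 are all 1, so H_1 ≅ Z.
  H_2: rank ker ∂_2 − rank ∂_3 = (6 − 6) − 0 = 0, and there is no ∂_3, so H_2 ≅ 0.

Hence the Betti numbers are b_0 = 1, b_1 = 1, b_2 = 0.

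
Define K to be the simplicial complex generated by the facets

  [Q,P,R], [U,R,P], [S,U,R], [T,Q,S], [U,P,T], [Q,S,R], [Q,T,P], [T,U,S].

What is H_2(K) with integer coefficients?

H_2 = Z.

We work with the vertex ordering P < Q < R < S < T < U. The simplices of K, each written with vertices in increasing order, are:

  0-simplices (6): P, Q, R, S, T, U
  1-simplices (12): PQ, PR, PT, PU, QR, QS, QT, RS, RU, ST, SU, TU
  2-simplices (8): PQR, PQT, PRU, PTU, QRS, QST, RSU, STU

so the chain groups are C_0 ≅ Z^6, C_1 ≅ Z^12, C_2 ≅ Z^8.

Boundary ∂_1: C_1 → C_0 is given by ∂[p,q] = [q] − [p]. For instance
  ∂TU = U − T.
This gives a 6×12 integer matrix of rank 5; reducing to Smith normal form yields diagonal entries (1,1,1,1,1).

∂_2: C_2 → C_1 acts by ∂[p,q,r] = [q,r] − [p,r] + [p,q]. For instance
  ∂QRS = RS − QS + QR,
  ∂PRU = RU − PU + PR.
This gives a 12×8 integer matrix of rank 7; reducing to Smith normal form yields diagonal entries (1,1,1,1,1,1,1).

From H_k ≅ ker(∂_k) / im(∂_{k+1}) we obtain:

  H_2: rank ker ∂_2 − rank ∂_3 = (8 − 7) − 0 = 1, and there is no ∂_3, so H_2 ≅ Z.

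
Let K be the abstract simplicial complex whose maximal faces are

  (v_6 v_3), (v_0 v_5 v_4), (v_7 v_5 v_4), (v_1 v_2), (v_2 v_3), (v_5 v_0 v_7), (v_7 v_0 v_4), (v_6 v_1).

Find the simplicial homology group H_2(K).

We work with the vertex ordering v_0 < v_1 < v_2 < v_3 < v_4 < v_5 < v_6 < v_7. The simplices of K, each written with vertices in increasing order, are:

  0-simplices (8): [v_0], [v_1], [v_2], [v_3], [v_4], [v_5], [v_6], [v_7]
  1-simplices (10): [v_0,v_4], [v_0,v_5], [v_0,v_7], [v_1,v_2], [v_1,v_6], [v_2,v_3], [v_3,v_6], [v_4,v_5], [v_4,v_7], [v_5,v_7]
  2-simplices (4): [v_0,v_4,v_5], [v_0,v_4,v_7], [v_0,v_5,v_7], [v_4,v_5,v_7]

so the chain groups are C_0 ≅ Z^8, C_1 ≅ Z^10, C_2 ≅ Z^4.

∂_1: C_1 → C_0 sends each edge [p,q] (with p < q) to q − p. For instance
  ∂[v_1,v_6] = [v_6] − [v_1].
This gives a 8×10 integer matrix of rank 6; reducing to Smith normal form yields diagonal entries (1,1,1,1,1,1).

∂_2: C_2 → C_1 maps a triangle to the signed sum of its edges. For instance
  ∂[v_4,v_5,v_7] = [v_5,v_7] − [v_4,v_7] + [v_4,v_5],
  ∂[v_0,v_4,v_7] = [v_4,v_7] − [v_0,v_7] + [v_0,v_4].
The 10×4 boundary matrix has rank 3 and Smith normal form diag(1,1,1).

Now H_k = ker ∂_k / im ∂_{k+1}, so:

  H_2: rank ker ∂_2 − rank ∂_3 = (4 − 3) − 0 = 1, and there is no ∂_3, so H_2 = Z.

H_2 = Z.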